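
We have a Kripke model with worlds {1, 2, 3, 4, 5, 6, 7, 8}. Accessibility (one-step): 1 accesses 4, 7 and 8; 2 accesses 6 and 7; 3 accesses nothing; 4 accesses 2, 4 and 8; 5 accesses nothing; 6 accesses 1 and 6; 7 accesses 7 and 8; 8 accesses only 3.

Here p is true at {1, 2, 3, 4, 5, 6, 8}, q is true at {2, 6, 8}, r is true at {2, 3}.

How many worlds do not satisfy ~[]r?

3

1: []r is F. ✓
2: []r is F. ✓
3: []r is T. ✗
4: []r is F. ✓
5: []r is T. ✗
6: []r is F. ✓
7: []r is F. ✓
8: []r is T. ✗
Satisfying worlds: {1, 2, 4, 6, 7}.
So ~[]r fails at the other 3 worlds.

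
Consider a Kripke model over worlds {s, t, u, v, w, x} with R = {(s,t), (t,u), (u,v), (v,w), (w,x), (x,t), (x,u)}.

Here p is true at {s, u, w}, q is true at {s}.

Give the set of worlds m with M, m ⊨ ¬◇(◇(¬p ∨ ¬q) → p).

s: ◇(◇(¬p ∨ ¬q) → p) is F. ✓
t: ◇(◇(¬p ∨ ¬q) → p) is T. ✗
u: ◇(◇(¬p ∨ ¬q) → p) is F. ✓
v: ◇(◇(¬p ∨ ¬q) → p) is T. ✗
w: ◇(◇(¬p ∨ ¬q) → p) is F. ✓
x: ◇(◇(¬p ∨ ¬q) → p) is T. ✗

{s, u, w}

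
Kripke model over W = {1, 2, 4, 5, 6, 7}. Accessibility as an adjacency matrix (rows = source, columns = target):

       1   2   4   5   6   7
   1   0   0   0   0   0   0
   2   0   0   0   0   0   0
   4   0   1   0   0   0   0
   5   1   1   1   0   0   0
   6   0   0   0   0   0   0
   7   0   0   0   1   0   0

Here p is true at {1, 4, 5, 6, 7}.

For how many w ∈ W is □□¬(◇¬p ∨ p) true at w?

1: no successors, so □□¬(◇¬p ∨ p) holds vacuously. ✓
2: no successors, so □□¬(◇¬p ∨ p) holds vacuously. ✓
4: successors {2}; □¬(◇¬p ∨ p) there: 2:T. ✓
5: successors {1, 2, 4}; □¬(◇¬p ∨ p) there: 1:T, 2:T, 4:T. ✓
6: no successors, so □□¬(◇¬p ∨ p) holds vacuously. ✓
7: successors {5}; □¬(◇¬p ∨ p) there: 5:F. ✗
Satisfying worlds: {1, 2, 4, 5, 6}.

5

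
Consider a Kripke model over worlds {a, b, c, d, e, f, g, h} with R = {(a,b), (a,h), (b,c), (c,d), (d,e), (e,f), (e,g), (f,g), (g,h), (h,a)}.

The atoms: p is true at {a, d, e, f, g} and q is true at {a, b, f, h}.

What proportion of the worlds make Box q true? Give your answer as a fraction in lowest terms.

3/8

a: successors {b, h}; q there: b:T, h:T. ✓
b: successors {c}; q there: c:F. ✗
c: successors {d}; q there: d:F. ✗
d: successors {e}; q there: e:F. ✗
e: successors {f, g}; q there: f:T, g:F. ✗
f: successors {g}; q there: g:F. ✗
g: successors {h}; q there: h:T. ✓
h: successors {a}; q there: a:T. ✓
That's 3 of 8 worlds, so 3/8.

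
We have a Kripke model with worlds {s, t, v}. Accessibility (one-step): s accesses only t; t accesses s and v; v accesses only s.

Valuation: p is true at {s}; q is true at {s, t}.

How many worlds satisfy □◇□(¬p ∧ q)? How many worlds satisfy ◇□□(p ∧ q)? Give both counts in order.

For □◇□(¬p ∧ q):
s: successors {t}; ◇□(¬p ∧ q) there: t:T. ✓
t: successors {s, v}; ◇□(¬p ∧ q) there: s:F, v:T. ✗
v: successors {s}; ◇□(¬p ∧ q) there: s:F. ✗
— 1 world.
For ◇□□(p ∧ q):
s: successors {t}; □□(p ∧ q) there: t:F. ✗
t: successors {s, v}; □□(p ∧ q) there: s:F, v:F. ✗
v: successors {s}; □□(p ∧ q) there: s:F. ✗
— 0 worlds.

1 and 0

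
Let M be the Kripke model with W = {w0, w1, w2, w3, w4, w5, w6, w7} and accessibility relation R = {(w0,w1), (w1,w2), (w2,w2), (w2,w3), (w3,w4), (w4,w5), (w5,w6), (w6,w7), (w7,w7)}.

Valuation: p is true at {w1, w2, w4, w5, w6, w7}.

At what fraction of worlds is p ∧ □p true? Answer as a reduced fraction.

5/8

w0: p is F, □p is T. ✗
w1: p is T, □p is T. ✓
w2: p is T, □p is F. ✗
w3: p is F, □p is T. ✗
w4: p is T, □p is T. ✓
w5: p is T, □p is T. ✓
w6: p is T, □p is T. ✓
w7: p is T, □p is T. ✓
That's 5 of 8 worlds, so 5/8.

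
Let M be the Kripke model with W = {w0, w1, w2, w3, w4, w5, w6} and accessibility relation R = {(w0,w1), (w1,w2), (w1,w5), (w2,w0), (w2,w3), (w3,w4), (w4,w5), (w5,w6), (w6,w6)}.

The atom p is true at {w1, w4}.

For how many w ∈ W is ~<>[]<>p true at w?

6

w0: <>[]<>p is F. ✓
w1: <>[]<>p is T. ✗
w2: <>[]<>p is F. ✓
w3: <>[]<>p is F. ✓
w4: <>[]<>p is F. ✓
w5: <>[]<>p is F. ✓
w6: <>[]<>p is F. ✓
Satisfying worlds: {w0, w2, w3, w4, w5, w6}.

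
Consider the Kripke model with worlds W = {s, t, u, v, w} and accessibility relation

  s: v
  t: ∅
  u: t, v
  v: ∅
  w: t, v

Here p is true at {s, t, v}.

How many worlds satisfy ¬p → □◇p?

3

s: ¬p is F, □◇p is F. ✓
t: ¬p is F, □◇p is T. ✓
u: ¬p is T, □◇p is F. ✗
v: ¬p is F, □◇p is T. ✓
w: ¬p is T, □◇p is F. ✗
Satisfying worlds: {s, t, v}.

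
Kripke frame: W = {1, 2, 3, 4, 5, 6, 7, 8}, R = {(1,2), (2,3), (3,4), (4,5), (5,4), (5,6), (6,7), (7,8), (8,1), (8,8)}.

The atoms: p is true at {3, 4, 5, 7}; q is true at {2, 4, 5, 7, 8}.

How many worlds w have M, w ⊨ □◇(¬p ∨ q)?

7

1: successors {2}; ◇(¬p ∨ q) there: 2:F. ✗
2: successors {3}; ◇(¬p ∨ q) there: 3:T. ✓
3: successors {4}; ◇(¬p ∨ q) there: 4:T. ✓
4: successors {5}; ◇(¬p ∨ q) there: 5:T. ✓
5: successors {4, 6}; ◇(¬p ∨ q) there: 4:T, 6:T. ✓
6: successors {7}; ◇(¬p ∨ q) there: 7:T. ✓
7: successors {8}; ◇(¬p ∨ q) there: 8:T. ✓
8: successors {1, 8}; ◇(¬p ∨ q) there: 1:T, 8:T. ✓
Satisfying worlds: {2, 3, 4, 5, 6, 7, 8}.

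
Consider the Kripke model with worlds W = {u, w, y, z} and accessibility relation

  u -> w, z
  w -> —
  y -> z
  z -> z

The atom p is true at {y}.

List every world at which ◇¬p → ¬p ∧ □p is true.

{w}

u: ◇¬p is T, ¬p ∧ □p is F. ✗
w: ◇¬p is F, ¬p ∧ □p is T. ✓
y: ◇¬p is T, ¬p ∧ □p is F. ✗
z: ◇¬p is T, ¬p ∧ □p is F. ✗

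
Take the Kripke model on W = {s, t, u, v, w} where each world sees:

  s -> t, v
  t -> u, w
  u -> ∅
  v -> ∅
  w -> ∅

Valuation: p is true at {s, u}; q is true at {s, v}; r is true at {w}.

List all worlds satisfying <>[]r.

{s, t}

s: successors {t, v}; []r there: t:F, v:T. ✓
t: successors {u, w}; []r there: u:T, w:T. ✓
u: no successors, so <>[]r fails. ✗
v: no successors, so <>[]r fails. ✗
w: no successors, so <>[]r fails. ✗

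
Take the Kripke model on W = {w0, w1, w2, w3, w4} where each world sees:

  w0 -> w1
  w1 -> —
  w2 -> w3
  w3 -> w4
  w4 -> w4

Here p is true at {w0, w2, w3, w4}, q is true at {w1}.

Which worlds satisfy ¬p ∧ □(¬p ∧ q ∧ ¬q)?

w0: ¬p is F, □(¬p ∧ q ∧ ¬q) is F. ✗
w1: ¬p is T, □(¬p ∧ q ∧ ¬q) is T. ✓
w2: ¬p is F, □(¬p ∧ q ∧ ¬q) is F. ✗
w3: ¬p is F, □(¬p ∧ q ∧ ¬q) is F. ✗
w4: ¬p is F, □(¬p ∧ q ∧ ¬q) is F. ✗

{w1}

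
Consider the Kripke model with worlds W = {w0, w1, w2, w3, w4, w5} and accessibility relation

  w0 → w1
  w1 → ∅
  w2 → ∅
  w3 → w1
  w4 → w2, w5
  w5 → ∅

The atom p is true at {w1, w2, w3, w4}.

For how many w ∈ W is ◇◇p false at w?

6

w0: successors {w1}; ◇p there: w1:F. ✗
w1: no successors, so ◇◇p fails. ✗
w2: no successors, so ◇◇p fails. ✗
w3: successors {w1}; ◇p there: w1:F. ✗
w4: successors {w2, w5}; ◇p there: w2:F, w5:F. ✗
w5: no successors, so ◇◇p fails. ✗
Satisfying worlds: ∅.
So ◇◇p fails at the other 6 worlds.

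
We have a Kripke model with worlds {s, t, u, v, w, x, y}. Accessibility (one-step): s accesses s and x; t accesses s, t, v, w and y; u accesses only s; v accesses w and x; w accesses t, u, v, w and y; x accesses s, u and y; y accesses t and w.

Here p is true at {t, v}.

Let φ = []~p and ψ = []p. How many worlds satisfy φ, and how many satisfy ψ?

4 and 0

For []~p:
s: successors {s, x}; ~p there: s:T, x:T. ✓
t: successors {s, t, v, w, y}; ~p there: s:T, t:F, v:F, w:T, y:T. ✗
u: successors {s}; ~p there: s:T. ✓
v: successors {w, x}; ~p there: w:T, x:T. ✓
w: successors {t, u, v, w, y}; ~p there: t:F, u:T, v:F, w:T, y:T. ✗
x: successors {s, u, y}; ~p there: s:T, u:T, y:T. ✓
y: successors {t, w}; ~p there: t:F, w:T. ✗
— 4 worlds.
For []p:
s: successors {s, x}; p there: s:F, x:F. ✗
t: successors {s, t, v, w, y}; p there: s:F, t:T, v:T, w:F, y:F. ✗
u: successors {s}; p there: s:F. ✗
v: successors {w, x}; p there: w:F, x:F. ✗
w: successors {t, u, v, w, y}; p there: t:T, u:F, v:T, w:F, y:F. ✗
x: successors {s, u, y}; p there: s:F, u:F, y:F. ✗
y: successors {t, w}; p there: t:T, w:F. ✗
— 0 worlds.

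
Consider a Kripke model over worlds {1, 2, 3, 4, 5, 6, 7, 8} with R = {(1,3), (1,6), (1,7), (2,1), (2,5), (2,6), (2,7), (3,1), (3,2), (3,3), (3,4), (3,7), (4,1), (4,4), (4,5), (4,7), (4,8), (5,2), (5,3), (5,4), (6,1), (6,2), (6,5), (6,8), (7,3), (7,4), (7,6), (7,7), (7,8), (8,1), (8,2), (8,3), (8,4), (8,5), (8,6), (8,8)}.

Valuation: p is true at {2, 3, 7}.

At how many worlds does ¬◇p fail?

1: ◇p is T. ✗
2: ◇p is T. ✗
3: ◇p is T. ✗
4: ◇p is T. ✗
5: ◇p is T. ✗
6: ◇p is T. ✗
7: ◇p is T. ✗
8: ◇p is T. ✗
Satisfying worlds: ∅.
So ¬◇p fails at the other 8 worlds.

8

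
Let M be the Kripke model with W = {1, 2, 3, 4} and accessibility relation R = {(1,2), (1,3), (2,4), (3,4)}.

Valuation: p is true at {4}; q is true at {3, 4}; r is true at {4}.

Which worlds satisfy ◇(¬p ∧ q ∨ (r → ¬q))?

1: successors {2, 3}; ¬p ∧ q ∨ (r → ¬q) there: 2:T, 3:T. ✓
2: successors {4}; ¬p ∧ q ∨ (r → ¬q) there: 4:F. ✗
3: successors {4}; ¬p ∧ q ∨ (r → ¬q) there: 4:F. ✗
4: no successors, so ◇(¬p ∧ q ∨ (r → ¬q)) fails. ✗

{1}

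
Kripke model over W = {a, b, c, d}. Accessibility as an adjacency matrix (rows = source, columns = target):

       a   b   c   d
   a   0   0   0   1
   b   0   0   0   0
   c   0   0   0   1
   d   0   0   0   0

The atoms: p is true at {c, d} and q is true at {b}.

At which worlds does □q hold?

a: successors {d}; q there: d:F. ✗
b: no successors, so □q holds vacuously. ✓
c: successors {d}; q there: d:F. ✗
d: no successors, so □q holds vacuously. ✓

{b, d}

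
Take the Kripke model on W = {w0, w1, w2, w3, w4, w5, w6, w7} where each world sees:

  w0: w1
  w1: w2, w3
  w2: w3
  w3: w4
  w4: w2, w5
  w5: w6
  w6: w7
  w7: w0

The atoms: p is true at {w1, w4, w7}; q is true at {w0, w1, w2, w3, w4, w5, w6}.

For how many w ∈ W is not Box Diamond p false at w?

w0: Box Diamond p is F. ✓
w1: Box Diamond p is F. ✓
w2: Box Diamond p is T. ✗
w3: Box Diamond p is F. ✓
w4: Box Diamond p is F. ✓
w5: Box Diamond p is T. ✗
w6: Box Diamond p is F. ✓
w7: Box Diamond p is T. ✗
Satisfying worlds: {w0, w1, w3, w4, w6}.
So not Box Diamond p fails at the other 3 worlds.

3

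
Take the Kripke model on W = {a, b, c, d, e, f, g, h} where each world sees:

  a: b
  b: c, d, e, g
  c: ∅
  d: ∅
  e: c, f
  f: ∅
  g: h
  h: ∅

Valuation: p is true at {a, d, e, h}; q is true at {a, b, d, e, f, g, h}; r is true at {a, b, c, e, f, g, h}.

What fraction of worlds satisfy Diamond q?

1/2

a: successors {b}; q there: b:T. ✓
b: successors {c, d, e, g}; q there: c:F, d:T, e:T, g:T. ✓
c: no successors, so Diamond q fails. ✗
d: no successors, so Diamond q fails. ✗
e: successors {c, f}; q there: c:F, f:T. ✓
f: no successors, so Diamond q fails. ✗
g: successors {h}; q there: h:T. ✓
h: no successors, so Diamond q fails. ✗
That's 4 of 8 worlds, so 4/8 = 1/2.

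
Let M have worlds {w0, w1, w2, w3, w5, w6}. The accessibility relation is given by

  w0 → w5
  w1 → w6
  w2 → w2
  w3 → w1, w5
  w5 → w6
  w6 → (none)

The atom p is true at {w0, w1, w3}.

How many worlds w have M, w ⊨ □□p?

3

w0: successors {w5}; □p there: w5:F. ✗
w1: successors {w6}; □p there: w6:T. ✓
w2: successors {w2}; □p there: w2:F. ✗
w3: successors {w1, w5}; □p there: w1:F, w5:F. ✗
w5: successors {w6}; □p there: w6:T. ✓
w6: no successors, so □□p holds vacuously. ✓
Satisfying worlds: {w1, w5, w6}.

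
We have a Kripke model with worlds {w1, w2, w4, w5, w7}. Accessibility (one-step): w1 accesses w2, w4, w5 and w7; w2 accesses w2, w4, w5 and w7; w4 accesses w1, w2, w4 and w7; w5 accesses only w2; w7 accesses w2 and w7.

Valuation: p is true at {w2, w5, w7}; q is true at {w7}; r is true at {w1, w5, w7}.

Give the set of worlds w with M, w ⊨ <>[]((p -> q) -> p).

{w1, w2, w4, w7}

w1: successors {w2, w4, w5, w7}; []((p -> q) -> p) there: w2:F, w4:F, w5:T, w7:T. ✓
w2: successors {w2, w4, w5, w7}; []((p -> q) -> p) there: w2:F, w4:F, w5:T, w7:T. ✓
w4: successors {w1, w2, w4, w7}; []((p -> q) -> p) there: w1:F, w2:F, w4:F, w7:T. ✓
w5: successors {w2}; []((p -> q) -> p) there: w2:F. ✗
w7: successors {w2, w7}; []((p -> q) -> p) there: w2:F, w7:T. ✓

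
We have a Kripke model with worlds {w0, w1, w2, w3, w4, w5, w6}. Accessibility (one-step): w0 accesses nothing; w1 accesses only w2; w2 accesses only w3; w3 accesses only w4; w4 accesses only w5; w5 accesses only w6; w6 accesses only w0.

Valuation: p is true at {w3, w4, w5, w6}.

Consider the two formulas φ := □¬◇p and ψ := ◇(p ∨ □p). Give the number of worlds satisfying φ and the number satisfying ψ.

For □¬◇p:
w0: no successors, so □¬◇p holds vacuously. ✓
w1: successors {w2}; ¬◇p there: w2:F. ✗
w2: successors {w3}; ¬◇p there: w3:F. ✗
w3: successors {w4}; ¬◇p there: w4:F. ✗
w4: successors {w5}; ¬◇p there: w5:F. ✗
w5: successors {w6}; ¬◇p there: w6:T. ✓
w6: successors {w0}; ¬◇p there: w0:T. ✓
— 3 worlds.
For ◇(p ∨ □p):
w0: no successors, so ◇(p ∨ □p) fails. ✗
w1: successors {w2}; p ∨ □p there: w2:T. ✓
w2: successors {w3}; p ∨ □p there: w3:T. ✓
w3: successors {w4}; p ∨ □p there: w4:T. ✓
w4: successors {w5}; p ∨ □p there: w5:T. ✓
w5: successors {w6}; p ∨ □p there: w6:T. ✓
w6: successors {w0}; p ∨ □p there: w0:T. ✓
— 6 worlds.

3 and 6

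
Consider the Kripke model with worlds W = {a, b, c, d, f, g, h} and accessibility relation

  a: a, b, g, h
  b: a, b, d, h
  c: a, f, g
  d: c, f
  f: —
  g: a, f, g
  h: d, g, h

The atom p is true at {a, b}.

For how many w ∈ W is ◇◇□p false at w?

1

a: successors {a, b, g, h}; ◇□p there: a:F, b:F, g:T, h:F. ✓
b: successors {a, b, d, h}; ◇□p there: a:F, b:F, d:T, h:F. ✓
c: successors {a, f, g}; ◇□p there: a:F, f:F, g:T. ✓
d: successors {c, f}; ◇□p there: c:T, f:F. ✓
f: no successors, so ◇◇□p fails. ✗
g: successors {a, f, g}; ◇□p there: a:F, f:F, g:T. ✓
h: successors {d, g, h}; ◇□p there: d:T, g:T, h:F. ✓
Satisfying worlds: {a, b, c, d, g, h}.
So ◇◇□p fails at the other 1 world.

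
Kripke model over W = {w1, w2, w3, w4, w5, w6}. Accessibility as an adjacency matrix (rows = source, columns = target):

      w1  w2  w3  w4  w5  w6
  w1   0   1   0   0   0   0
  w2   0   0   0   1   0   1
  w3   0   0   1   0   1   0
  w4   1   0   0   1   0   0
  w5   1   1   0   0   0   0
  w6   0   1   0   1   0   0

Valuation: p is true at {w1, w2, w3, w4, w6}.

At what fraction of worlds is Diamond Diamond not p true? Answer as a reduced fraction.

1/6

w1: successors {w2}; Diamond not p there: w2:F. ✗
w2: successors {w4, w6}; Diamond not p there: w4:F, w6:F. ✗
w3: successors {w3, w5}; Diamond not p there: w3:T, w5:F. ✓
w4: successors {w1, w4}; Diamond not p there: w1:F, w4:F. ✗
w5: successors {w1, w2}; Diamond not p there: w1:F, w2:F. ✗
w6: successors {w2, w4}; Diamond not p there: w2:F, w4:F. ✗
That's 1 of 6 worlds, so 1/6.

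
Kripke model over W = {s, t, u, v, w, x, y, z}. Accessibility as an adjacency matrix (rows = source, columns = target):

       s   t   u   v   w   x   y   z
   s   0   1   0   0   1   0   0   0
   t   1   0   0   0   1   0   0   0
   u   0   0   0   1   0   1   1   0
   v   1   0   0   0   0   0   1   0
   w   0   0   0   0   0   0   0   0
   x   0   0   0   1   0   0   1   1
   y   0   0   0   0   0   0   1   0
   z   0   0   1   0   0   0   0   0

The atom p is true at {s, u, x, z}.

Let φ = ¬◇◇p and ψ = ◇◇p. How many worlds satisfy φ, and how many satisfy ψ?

4 and 4

For ¬◇◇p:
s: ◇◇p is T. ✗
t: ◇◇p is F. ✓
u: ◇◇p is T. ✗
v: ◇◇p is F. ✓
w: ◇◇p is F. ✓
x: ◇◇p is T. ✗
y: ◇◇p is F. ✓
z: ◇◇p is T. ✗
— 4 worlds.
For ◇◇p:
s: successors {t, w}; ◇p there: t:T, w:F. ✓
t: successors {s, w}; ◇p there: s:F, w:F. ✗
u: successors {v, x, y}; ◇p there: v:T, x:T, y:F. ✓
v: successors {s, y}; ◇p there: s:F, y:F. ✗
w: no successors, so ◇◇p fails. ✗
x: successors {v, y, z}; ◇p there: v:T, y:F, z:T. ✓
y: successors {y}; ◇p there: y:F. ✗
z: successors {u}; ◇p there: u:T. ✓
— 4 worlds.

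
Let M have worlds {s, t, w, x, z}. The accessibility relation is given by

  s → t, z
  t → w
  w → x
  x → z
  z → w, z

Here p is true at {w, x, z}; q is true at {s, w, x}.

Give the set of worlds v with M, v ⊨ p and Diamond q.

{w, z}

s: p is F, Diamond q is F. ✗
t: p is F, Diamond q is T. ✗
w: p is T, Diamond q is T. ✓
x: p is T, Diamond q is F. ✗
z: p is T, Diamond q is T. ✓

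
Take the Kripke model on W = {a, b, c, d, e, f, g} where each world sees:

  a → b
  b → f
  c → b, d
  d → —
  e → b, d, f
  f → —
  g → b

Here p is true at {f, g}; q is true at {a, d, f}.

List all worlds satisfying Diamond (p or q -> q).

a: successors {b}; p or q -> q there: b:T. ✓
b: successors {f}; p or q -> q there: f:T. ✓
c: successors {b, d}; p or q -> q there: b:T, d:T. ✓
d: no successors, so Diamond (p or q -> q) fails. ✗
e: successors {b, d, f}; p or q -> q there: b:T, d:T, f:T. ✓
f: no successors, so Diamond (p or q -> q) fails. ✗
g: successors {b}; p or q -> q there: b:T. ✓

{a, b, c, e, g}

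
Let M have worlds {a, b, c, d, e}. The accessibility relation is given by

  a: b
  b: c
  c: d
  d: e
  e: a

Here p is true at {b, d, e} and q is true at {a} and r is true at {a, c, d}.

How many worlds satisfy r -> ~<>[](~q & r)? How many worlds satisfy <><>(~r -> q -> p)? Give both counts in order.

For r -> ~<>[](~q & r):
a: r is T, ~<>[](~q & r) is F. ✗
b: r is F, ~<>[](~q & r) is F. ✓
c: r is T, ~<>[](~q & r) is T. ✓
d: r is T, ~<>[](~q & r) is T. ✓
e: r is F, ~<>[](~q & r) is T. ✓
— 4 worlds.
For <><>(~r -> q -> p):
a: successors {b}; <>(~r -> q -> p) there: b:T. ✓
b: successors {c}; <>(~r -> q -> p) there: c:T. ✓
c: successors {d}; <>(~r -> q -> p) there: d:T. ✓
d: successors {e}; <>(~r -> q -> p) there: e:T. ✓
e: successors {a}; <>(~r -> q -> p) there: a:T. ✓
— 5 worlds.

4 and 5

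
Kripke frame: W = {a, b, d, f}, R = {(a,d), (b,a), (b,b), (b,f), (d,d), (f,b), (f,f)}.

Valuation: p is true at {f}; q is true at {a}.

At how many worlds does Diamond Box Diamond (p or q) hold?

2

a: successors {d}; Box Diamond (p or q) there: d:F. ✗
b: successors {a, b, f}; Box Diamond (p or q) there: a:F, b:F, f:T. ✓
d: successors {d}; Box Diamond (p or q) there: d:F. ✗
f: successors {b, f}; Box Diamond (p or q) there: b:F, f:T. ✓
Satisfying worlds: {b, f}.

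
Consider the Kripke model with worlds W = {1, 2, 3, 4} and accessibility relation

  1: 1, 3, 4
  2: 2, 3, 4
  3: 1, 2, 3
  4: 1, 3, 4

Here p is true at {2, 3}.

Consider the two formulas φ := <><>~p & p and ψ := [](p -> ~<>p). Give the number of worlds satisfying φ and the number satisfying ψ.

For <><>~p & p:
1: <><>~p is T, p is F. ✗
2: <><>~p is T, p is T. ✓
3: <><>~p is T, p is T. ✓
4: <><>~p is T, p is F. ✗
— 2 worlds.
For [](p -> ~<>p):
1: successors {1, 3, 4}; p -> ~<>p there: 1:T, 3:F, 4:T. ✗
2: successors {2, 3, 4}; p -> ~<>p there: 2:F, 3:F, 4:T. ✗
3: successors {1, 2, 3}; p -> ~<>p there: 1:T, 2:F, 3:F. ✗
4: successors {1, 3, 4}; p -> ~<>p there: 1:T, 3:F, 4:T. ✗
— 0 worlds.

2 and 0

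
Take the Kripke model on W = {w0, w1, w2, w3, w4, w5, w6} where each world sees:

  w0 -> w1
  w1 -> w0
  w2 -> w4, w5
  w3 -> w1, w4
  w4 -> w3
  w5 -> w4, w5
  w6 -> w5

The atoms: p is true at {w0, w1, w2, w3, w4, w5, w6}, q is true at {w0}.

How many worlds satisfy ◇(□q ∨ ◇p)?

7

w0: successors {w1}; □q ∨ ◇p there: w1:T. ✓
w1: successors {w0}; □q ∨ ◇p there: w0:T. ✓
w2: successors {w4, w5}; □q ∨ ◇p there: w4:T, w5:T. ✓
w3: successors {w1, w4}; □q ∨ ◇p there: w1:T, w4:T. ✓
w4: successors {w3}; □q ∨ ◇p there: w3:T. ✓
w5: successors {w4, w5}; □q ∨ ◇p there: w4:T, w5:T. ✓
w6: successors {w5}; □q ∨ ◇p there: w5:T. ✓
Satisfying worlds: {w0, w1, w2, w3, w4, w5, w6}.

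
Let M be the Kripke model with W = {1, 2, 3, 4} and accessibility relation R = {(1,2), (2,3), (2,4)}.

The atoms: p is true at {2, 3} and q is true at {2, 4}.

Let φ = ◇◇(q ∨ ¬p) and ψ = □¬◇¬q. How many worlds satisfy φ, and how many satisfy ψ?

1 and 3

For ◇◇(q ∨ ¬p):
1: successors {2}; ◇(q ∨ ¬p) there: 2:T. ✓
2: successors {3, 4}; ◇(q ∨ ¬p) there: 3:F, 4:F. ✗
3: no successors, so ◇◇(q ∨ ¬p) fails. ✗
4: no successors, so ◇◇(q ∨ ¬p) fails. ✗
— 1 world.
For □¬◇¬q:
1: successors {2}; ¬◇¬q there: 2:F. ✗
2: successors {3, 4}; ¬◇¬q there: 3:T, 4:T. ✓
3: no successors, so □¬◇¬q holds vacuously. ✓
4: no successors, so □¬◇¬q holds vacuously. ✓
— 3 worlds.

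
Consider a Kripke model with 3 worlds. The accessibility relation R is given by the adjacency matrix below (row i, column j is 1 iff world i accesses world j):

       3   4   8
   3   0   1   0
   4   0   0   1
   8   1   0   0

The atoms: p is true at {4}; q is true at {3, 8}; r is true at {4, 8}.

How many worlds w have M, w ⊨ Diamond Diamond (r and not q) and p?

0

3: Diamond Diamond (r and not q) is F, p is F. ✗
4: Diamond Diamond (r and not q) is F, p is T. ✗
8: Diamond Diamond (r and not q) is T, p is F. ✗
Satisfying worlds: ∅.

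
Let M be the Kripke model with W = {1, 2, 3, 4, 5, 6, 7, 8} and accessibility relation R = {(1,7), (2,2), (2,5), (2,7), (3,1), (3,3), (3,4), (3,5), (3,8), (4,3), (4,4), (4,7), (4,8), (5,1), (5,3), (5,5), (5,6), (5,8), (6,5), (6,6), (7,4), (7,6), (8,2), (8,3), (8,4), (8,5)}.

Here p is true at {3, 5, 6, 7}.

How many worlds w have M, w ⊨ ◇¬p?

1: successors {7}; ¬p there: 7:F. ✗
2: successors {2, 5, 7}; ¬p there: 2:T, 5:F, 7:F. ✓
3: successors {1, 3, 4, 5, 8}; ¬p there: 1:T, 3:F, 4:T, 5:F, 8:T. ✓
4: successors {3, 4, 7, 8}; ¬p there: 3:F, 4:T, 7:F, 8:T. ✓
5: successors {1, 3, 5, 6, 8}; ¬p there: 1:T, 3:F, 5:F, 6:F, 8:T. ✓
6: successors {5, 6}; ¬p there: 5:F, 6:F. ✗
7: successors {4, 6}; ¬p there: 4:T, 6:F. ✓
8: successors {2, 3, 4, 5}; ¬p there: 2:T, 3:F, 4:T, 5:F. ✓
Satisfying worlds: {2, 3, 4, 5, 7, 8}.

6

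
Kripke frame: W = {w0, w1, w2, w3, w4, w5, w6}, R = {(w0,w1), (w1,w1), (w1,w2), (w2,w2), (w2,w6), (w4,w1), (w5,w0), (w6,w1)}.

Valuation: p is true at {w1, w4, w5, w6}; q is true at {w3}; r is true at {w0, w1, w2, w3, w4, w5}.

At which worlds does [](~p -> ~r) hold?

w0: successors {w1}; ~p -> ~r there: w1:T. ✓
w1: successors {w1, w2}; ~p -> ~r there: w1:T, w2:F. ✗
w2: successors {w2, w6}; ~p -> ~r there: w2:F, w6:T. ✗
w3: no successors, so [](~p -> ~r) holds vacuously. ✓
w4: successors {w1}; ~p -> ~r there: w1:T. ✓
w5: successors {w0}; ~p -> ~r there: w0:F. ✗
w6: successors {w1}; ~p -> ~r there: w1:T. ✓

{w0, w3, w4, w6}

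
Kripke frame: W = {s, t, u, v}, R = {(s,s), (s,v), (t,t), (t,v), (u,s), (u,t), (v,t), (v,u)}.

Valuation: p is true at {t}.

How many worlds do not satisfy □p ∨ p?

s: □p is F, p is F. ✗
t: □p is F, p is T. ✓
u: □p is F, p is F. ✗
v: □p is F, p is F. ✗
Satisfying worlds: {t}.
So □p ∨ p fails at the other 3 worlds.

3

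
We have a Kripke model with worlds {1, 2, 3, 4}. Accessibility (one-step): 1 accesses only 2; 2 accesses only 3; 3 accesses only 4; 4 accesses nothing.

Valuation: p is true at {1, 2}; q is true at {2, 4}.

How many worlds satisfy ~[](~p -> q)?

1: [](~p -> q) is T. ✗
2: [](~p -> q) is F. ✓
3: [](~p -> q) is T. ✗
4: [](~p -> q) is T. ✗
Satisfying worlds: {2}.

1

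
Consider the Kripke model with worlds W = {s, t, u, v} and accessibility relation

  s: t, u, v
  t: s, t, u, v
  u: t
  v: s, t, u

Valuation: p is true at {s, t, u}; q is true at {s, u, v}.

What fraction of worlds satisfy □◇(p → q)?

1/4

s: successors {t, u, v}; ◇(p → q) there: t:T, u:F, v:T. ✗
t: successors {s, t, u, v}; ◇(p → q) there: s:T, t:T, u:F, v:T. ✗
u: successors {t}; ◇(p → q) there: t:T. ✓
v: successors {s, t, u}; ◇(p → q) there: s:T, t:T, u:F. ✗
That's 1 of 4 worlds, so 1/4.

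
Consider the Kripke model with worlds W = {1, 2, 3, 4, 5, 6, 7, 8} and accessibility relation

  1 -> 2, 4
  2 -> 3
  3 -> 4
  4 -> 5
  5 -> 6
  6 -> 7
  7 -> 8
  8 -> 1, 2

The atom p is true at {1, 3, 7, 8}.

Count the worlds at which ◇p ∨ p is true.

1: ◇p is F, p is T. ✓
2: ◇p is T, p is F. ✓
3: ◇p is F, p is T. ✓
4: ◇p is F, p is F. ✗
5: ◇p is F, p is F. ✗
6: ◇p is T, p is F. ✓
7: ◇p is T, p is T. ✓
8: ◇p is T, p is T. ✓
Satisfying worlds: {1, 2, 3, 6, 7, 8}.

6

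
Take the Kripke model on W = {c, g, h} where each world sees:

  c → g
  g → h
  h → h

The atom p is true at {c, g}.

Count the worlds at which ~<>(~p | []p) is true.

c: <>(~p | []p) is F. ✓
g: <>(~p | []p) is T. ✗
h: <>(~p | []p) is T. ✗
Satisfying worlds: {c}.

1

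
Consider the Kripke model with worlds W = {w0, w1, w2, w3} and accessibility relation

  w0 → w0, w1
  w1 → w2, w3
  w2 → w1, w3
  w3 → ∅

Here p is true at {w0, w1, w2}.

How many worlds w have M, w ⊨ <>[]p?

3

w0: successors {w0, w1}; []p there: w0:T, w1:F. ✓
w1: successors {w2, w3}; []p there: w2:F, w3:T. ✓
w2: successors {w1, w3}; []p there: w1:F, w3:T. ✓
w3: no successors, so <>[]p fails. ✗
Satisfying worlds: {w0, w1, w2}.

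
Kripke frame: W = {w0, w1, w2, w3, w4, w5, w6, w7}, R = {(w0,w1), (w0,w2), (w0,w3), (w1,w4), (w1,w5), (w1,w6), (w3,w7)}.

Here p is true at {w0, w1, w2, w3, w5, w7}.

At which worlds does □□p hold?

{w1, w2, w3, w4, w5, w6, w7}

w0: successors {w1, w2, w3}; □p there: w1:F, w2:T, w3:T. ✗
w1: successors {w4, w5, w6}; □p there: w4:T, w5:T, w6:T. ✓
w2: no successors, so □□p holds vacuously. ✓
w3: successors {w7}; □p there: w7:T. ✓
w4: no successors, so □□p holds vacuously. ✓
w5: no successors, so □□p holds vacuously. ✓
w6: no successors, so □□p holds vacuously. ✓
w7: no successors, so □□p holds vacuously. ✓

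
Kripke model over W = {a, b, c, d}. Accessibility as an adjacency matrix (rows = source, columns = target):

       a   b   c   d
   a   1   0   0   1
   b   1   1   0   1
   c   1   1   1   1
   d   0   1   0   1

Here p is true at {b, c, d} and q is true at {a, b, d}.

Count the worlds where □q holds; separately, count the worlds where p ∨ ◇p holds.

3 and 4

For □q:
a: successors {a, d}; q there: a:T, d:T. ✓
b: successors {a, b, d}; q there: a:T, b:T, d:T. ✓
c: successors {a, b, c, d}; q there: a:T, b:T, c:F, d:T. ✗
d: successors {b, d}; q there: b:T, d:T. ✓
— 3 worlds.
For p ∨ ◇p:
a: p is F, ◇p is T. ✓
b: p is T, ◇p is T. ✓
c: p is T, ◇p is T. ✓
d: p is T, ◇p is T. ✓
— 4 worlds.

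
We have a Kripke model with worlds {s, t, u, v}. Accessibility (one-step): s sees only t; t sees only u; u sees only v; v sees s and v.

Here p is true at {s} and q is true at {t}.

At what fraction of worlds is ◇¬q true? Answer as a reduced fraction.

3/4

s: successors {t}; ¬q there: t:F. ✗
t: successors {u}; ¬q there: u:T. ✓
u: successors {v}; ¬q there: v:T. ✓
v: successors {s, v}; ¬q there: s:T, v:T. ✓
That's 3 of 4 worlds, so 3/4.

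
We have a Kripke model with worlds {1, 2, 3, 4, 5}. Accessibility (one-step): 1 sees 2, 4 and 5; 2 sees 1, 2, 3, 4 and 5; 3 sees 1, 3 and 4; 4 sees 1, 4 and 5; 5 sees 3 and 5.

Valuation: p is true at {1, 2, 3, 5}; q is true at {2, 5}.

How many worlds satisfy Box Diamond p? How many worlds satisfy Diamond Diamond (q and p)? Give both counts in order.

For Box Diamond p:
1: successors {2, 4, 5}; Diamond p there: 2:T, 4:T, 5:T. ✓
2: successors {1, 2, 3, 4, 5}; Diamond p there: 1:T, 2:T, 3:T, 4:T, 5:T. ✓
3: successors {1, 3, 4}; Diamond p there: 1:T, 3:T, 4:T. ✓
4: successors {1, 4, 5}; Diamond p there: 1:T, 4:T, 5:T. ✓
5: successors {3, 5}; Diamond p there: 3:T, 5:T. ✓
— 5 worlds.
For Diamond Diamond (q and p):
1: successors {2, 4, 5}; Diamond (q and p) there: 2:T, 4:T, 5:T. ✓
2: successors {1, 2, 3, 4, 5}; Diamond (q and p) there: 1:T, 2:T, 3:F, 4:T, 5:T. ✓
3: successors {1, 3, 4}; Diamond (q and p) there: 1:T, 3:F, 4:T. ✓
4: successors {1, 4, 5}; Diamond (q and p) there: 1:T, 4:T, 5:T. ✓
5: successors {3, 5}; Diamond (q and p) there: 3:F, 5:T. ✓
— 5 worlds.

5 and 5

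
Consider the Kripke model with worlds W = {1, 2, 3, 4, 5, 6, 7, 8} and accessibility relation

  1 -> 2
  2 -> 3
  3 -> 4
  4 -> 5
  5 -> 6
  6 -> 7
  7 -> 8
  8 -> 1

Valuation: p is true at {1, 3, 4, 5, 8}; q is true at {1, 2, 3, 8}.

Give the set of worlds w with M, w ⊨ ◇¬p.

1: successors {2}; ¬p there: 2:T. ✓
2: successors {3}; ¬p there: 3:F. ✗
3: successors {4}; ¬p there: 4:F. ✗
4: successors {5}; ¬p there: 5:F. ✗
5: successors {6}; ¬p there: 6:T. ✓
6: successors {7}; ¬p there: 7:T. ✓
7: successors {8}; ¬p there: 8:F. ✗
8: successors {1}; ¬p there: 1:F. ✗

{1, 5, 6}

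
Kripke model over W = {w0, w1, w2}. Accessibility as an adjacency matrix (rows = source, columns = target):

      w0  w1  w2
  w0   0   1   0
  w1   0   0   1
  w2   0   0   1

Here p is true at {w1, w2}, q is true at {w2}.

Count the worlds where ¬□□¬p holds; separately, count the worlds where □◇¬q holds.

For ¬□□¬p:
w0: □□¬p is F. ✓
w1: □□¬p is F. ✓
w2: □□¬p is F. ✓
— 3 worlds.
For □◇¬q:
w0: successors {w1}; ◇¬q there: w1:F. ✗
w1: successors {w2}; ◇¬q there: w2:F. ✗
w2: successors {w2}; ◇¬q there: w2:F. ✗
— 0 worlds.

3 and 0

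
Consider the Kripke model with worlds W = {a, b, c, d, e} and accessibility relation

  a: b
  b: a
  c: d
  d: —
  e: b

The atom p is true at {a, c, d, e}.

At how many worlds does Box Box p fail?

1

a: successors {b}; Box p there: b:T. ✓
b: successors {a}; Box p there: a:F. ✗
c: successors {d}; Box p there: d:T. ✓
d: no successors, so Box Box p holds vacuously. ✓
e: successors {b}; Box p there: b:T. ✓
Satisfying worlds: {a, c, d, e}.
So Box Box p fails at the other 1 world.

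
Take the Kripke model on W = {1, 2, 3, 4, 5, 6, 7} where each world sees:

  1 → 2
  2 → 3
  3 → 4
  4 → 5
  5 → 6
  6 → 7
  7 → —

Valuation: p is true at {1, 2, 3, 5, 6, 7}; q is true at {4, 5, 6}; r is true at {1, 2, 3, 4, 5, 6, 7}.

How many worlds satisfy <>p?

5

1: successors {2}; p there: 2:T. ✓
2: successors {3}; p there: 3:T. ✓
3: successors {4}; p there: 4:F. ✗
4: successors {5}; p there: 5:T. ✓
5: successors {6}; p there: 6:T. ✓
6: successors {7}; p there: 7:T. ✓
7: no successors, so <>p fails. ✗
Satisfying worlds: {1, 2, 4, 5, 6}.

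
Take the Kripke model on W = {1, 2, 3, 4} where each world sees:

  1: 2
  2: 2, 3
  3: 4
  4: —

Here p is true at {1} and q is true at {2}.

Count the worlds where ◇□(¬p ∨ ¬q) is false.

1: successors {2}; □(¬p ∨ ¬q) there: 2:T. ✓
2: successors {2, 3}; □(¬p ∨ ¬q) there: 2:T, 3:T. ✓
3: successors {4}; □(¬p ∨ ¬q) there: 4:T. ✓
4: no successors, so ◇□(¬p ∨ ¬q) fails. ✗
Satisfying worlds: {1, 2, 3}.
So ◇□(¬p ∨ ¬q) fails at the other 1 world.

1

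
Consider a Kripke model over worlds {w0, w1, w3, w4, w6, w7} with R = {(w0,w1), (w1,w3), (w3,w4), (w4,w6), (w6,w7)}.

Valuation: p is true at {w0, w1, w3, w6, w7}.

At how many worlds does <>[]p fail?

w0: successors {w1}; []p there: w1:T. ✓
w1: successors {w3}; []p there: w3:F. ✗
w3: successors {w4}; []p there: w4:T. ✓
w4: successors {w6}; []p there: w6:T. ✓
w6: successors {w7}; []p there: w7:T. ✓
w7: no successors, so <>[]p fails. ✗
Satisfying worlds: {w0, w3, w4, w6}.
So <>[]p fails at the other 2 worlds.

2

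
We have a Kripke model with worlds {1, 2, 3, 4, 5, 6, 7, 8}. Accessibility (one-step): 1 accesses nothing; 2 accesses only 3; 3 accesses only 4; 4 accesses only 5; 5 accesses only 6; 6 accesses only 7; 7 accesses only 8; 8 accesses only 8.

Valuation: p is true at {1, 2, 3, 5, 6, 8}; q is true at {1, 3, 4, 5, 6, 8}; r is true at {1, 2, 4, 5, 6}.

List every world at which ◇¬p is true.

1: no successors, so ◇¬p fails. ✗
2: successors {3}; ¬p there: 3:F. ✗
3: successors {4}; ¬p there: 4:T. ✓
4: successors {5}; ¬p there: 5:F. ✗
5: successors {6}; ¬p there: 6:F. ✗
6: successors {7}; ¬p there: 7:T. ✓
7: successors {8}; ¬p there: 8:F. ✗
8: successors {8}; ¬p there: 8:F. ✗

{3, 6}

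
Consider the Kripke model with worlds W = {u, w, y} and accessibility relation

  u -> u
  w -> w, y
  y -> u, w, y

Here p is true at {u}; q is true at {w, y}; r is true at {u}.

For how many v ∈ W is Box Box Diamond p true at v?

1

u: successors {u}; Box Diamond p there: u:T. ✓
w: successors {w, y}; Box Diamond p there: w:F, y:F. ✗
y: successors {u, w, y}; Box Diamond p there: u:T, w:F, y:F. ✗
Satisfying worlds: {u}.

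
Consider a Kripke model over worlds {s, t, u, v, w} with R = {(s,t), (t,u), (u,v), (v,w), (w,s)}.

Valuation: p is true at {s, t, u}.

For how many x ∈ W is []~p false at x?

3

s: successors {t}; ~p there: t:F. ✗
t: successors {u}; ~p there: u:F. ✗
u: successors {v}; ~p there: v:T. ✓
v: successors {w}; ~p there: w:T. ✓
w: successors {s}; ~p there: s:F. ✗
Satisfying worlds: {u, v}.
So []~p fails at the other 3 worlds.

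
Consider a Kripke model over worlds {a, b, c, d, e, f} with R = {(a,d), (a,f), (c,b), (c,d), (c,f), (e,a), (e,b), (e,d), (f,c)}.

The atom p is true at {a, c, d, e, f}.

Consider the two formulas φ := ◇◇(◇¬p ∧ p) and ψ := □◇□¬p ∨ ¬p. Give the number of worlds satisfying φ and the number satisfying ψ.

2 and 3

For ◇◇(◇¬p ∧ p):
a: successors {d, f}; ◇(◇¬p ∧ p) there: d:F, f:T. ✓
b: no successors, so ◇◇(◇¬p ∧ p) fails. ✗
c: successors {b, d, f}; ◇(◇¬p ∧ p) there: b:F, d:F, f:T. ✓
d: no successors, so ◇◇(◇¬p ∧ p) fails. ✗
e: successors {a, b, d}; ◇(◇¬p ∧ p) there: a:F, b:F, d:F. ✗
f: successors {c}; ◇(◇¬p ∧ p) there: c:F. ✗
— 2 worlds.
For □◇□¬p ∨ ¬p:
a: □◇□¬p is F, ¬p is F. ✗
b: □◇□¬p is T, ¬p is T. ✓
c: □◇□¬p is F, ¬p is F. ✗
d: □◇□¬p is T, ¬p is F. ✓
e: □◇□¬p is F, ¬p is F. ✗
f: □◇□¬p is T, ¬p is F. ✓
— 3 worlds.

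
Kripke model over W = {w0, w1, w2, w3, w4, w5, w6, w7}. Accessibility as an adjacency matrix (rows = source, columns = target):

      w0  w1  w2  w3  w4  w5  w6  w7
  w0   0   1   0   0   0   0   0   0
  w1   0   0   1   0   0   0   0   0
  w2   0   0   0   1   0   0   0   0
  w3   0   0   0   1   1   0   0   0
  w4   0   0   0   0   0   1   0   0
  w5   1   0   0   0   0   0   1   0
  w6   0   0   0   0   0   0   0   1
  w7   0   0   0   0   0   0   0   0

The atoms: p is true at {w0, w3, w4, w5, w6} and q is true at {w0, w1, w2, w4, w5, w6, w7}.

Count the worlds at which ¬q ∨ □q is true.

7

w0: ¬q is F, □q is T. ✓
w1: ¬q is F, □q is T. ✓
w2: ¬q is F, □q is F. ✗
w3: ¬q is T, □q is F. ✓
w4: ¬q is F, □q is T. ✓
w5: ¬q is F, □q is T. ✓
w6: ¬q is F, □q is T. ✓
w7: ¬q is F, □q is T. ✓
Satisfying worlds: {w0, w1, w3, w4, w5, w6, w7}.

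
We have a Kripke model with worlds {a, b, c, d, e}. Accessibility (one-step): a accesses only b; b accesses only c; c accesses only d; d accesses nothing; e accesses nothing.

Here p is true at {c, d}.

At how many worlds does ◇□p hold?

3

a: successors {b}; □p there: b:T. ✓
b: successors {c}; □p there: c:T. ✓
c: successors {d}; □p there: d:T. ✓
d: no successors, so ◇□p fails. ✗
e: no successors, so ◇□p fails. ✗
Satisfying worlds: {a, b, c}.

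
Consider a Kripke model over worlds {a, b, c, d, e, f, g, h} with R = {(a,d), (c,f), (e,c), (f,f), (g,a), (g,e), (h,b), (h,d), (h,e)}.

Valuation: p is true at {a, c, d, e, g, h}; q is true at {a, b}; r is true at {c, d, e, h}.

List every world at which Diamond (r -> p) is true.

{a, c, e, f, g, h}

a: successors {d}; r -> p there: d:T. ✓
b: no successors, so Diamond (r -> p) fails. ✗
c: successors {f}; r -> p there: f:T. ✓
d: no successors, so Diamond (r -> p) fails. ✗
e: successors {c}; r -> p there: c:T. ✓
f: successors {f}; r -> p there: f:T. ✓
g: successors {a, e}; r -> p there: a:T, e:T. ✓
h: successors {b, d, e}; r -> p there: b:T, d:T, e:T. ✓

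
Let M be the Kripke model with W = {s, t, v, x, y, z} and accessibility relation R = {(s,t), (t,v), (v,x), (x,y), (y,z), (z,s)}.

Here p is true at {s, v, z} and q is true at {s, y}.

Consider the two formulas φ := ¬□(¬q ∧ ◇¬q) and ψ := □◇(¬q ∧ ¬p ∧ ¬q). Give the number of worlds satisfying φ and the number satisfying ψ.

For ¬□(¬q ∧ ◇¬q):
s: □(¬q ∧ ◇¬q) is T. ✗
t: □(¬q ∧ ◇¬q) is T. ✗
v: □(¬q ∧ ◇¬q) is F. ✓
x: □(¬q ∧ ◇¬q) is F. ✓
y: □(¬q ∧ ◇¬q) is F. ✓
z: □(¬q ∧ ◇¬q) is F. ✓
— 4 worlds.
For □◇(¬q ∧ ¬p ∧ ¬q):
s: successors {t}; ◇(¬q ∧ ¬p ∧ ¬q) there: t:F. ✗
t: successors {v}; ◇(¬q ∧ ¬p ∧ ¬q) there: v:T. ✓
v: successors {x}; ◇(¬q ∧ ¬p ∧ ¬q) there: x:F. ✗
x: successors {y}; ◇(¬q ∧ ¬p ∧ ¬q) there: y:F. ✗
y: successors {z}; ◇(¬q ∧ ¬p ∧ ¬q) there: z:F. ✗
z: successors {s}; ◇(¬q ∧ ¬p ∧ ¬q) there: s:T. ✓
— 2 worlds.

4 and 2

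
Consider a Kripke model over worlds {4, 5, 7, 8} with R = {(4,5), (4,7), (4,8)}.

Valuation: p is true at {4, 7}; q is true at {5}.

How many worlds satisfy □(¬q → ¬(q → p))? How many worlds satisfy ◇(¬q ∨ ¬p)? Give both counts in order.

3 and 1

For □(¬q → ¬(q → p)):
4: successors {5, 7, 8}; ¬q → ¬(q → p) there: 5:T, 7:F, 8:F. ✗
5: no successors, so □(¬q → ¬(q → p)) holds vacuously. ✓
7: no successors, so □(¬q → ¬(q → p)) holds vacuously. ✓
8: no successors, so □(¬q → ¬(q → p)) holds vacuously. ✓
— 3 worlds.
For ◇(¬q ∨ ¬p):
4: successors {5, 7, 8}; ¬q ∨ ¬p there: 5:T, 7:T, 8:T. ✓
5: no successors, so ◇(¬q ∨ ¬p) fails. ✗
7: no successors, so ◇(¬q ∨ ¬p) fails. ✗
8: no successors, so ◇(¬q ∨ ¬p) fails. ✗
— 1 world.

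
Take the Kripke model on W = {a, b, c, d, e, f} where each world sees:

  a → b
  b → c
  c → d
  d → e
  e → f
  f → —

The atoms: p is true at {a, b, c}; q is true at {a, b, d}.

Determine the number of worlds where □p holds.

3

a: successors {b}; p there: b:T. ✓
b: successors {c}; p there: c:T. ✓
c: successors {d}; p there: d:F. ✗
d: successors {e}; p there: e:F. ✗
e: successors {f}; p there: f:F. ✗
f: no successors, so □p holds vacuously. ✓
Satisfying worlds: {a, b, f}.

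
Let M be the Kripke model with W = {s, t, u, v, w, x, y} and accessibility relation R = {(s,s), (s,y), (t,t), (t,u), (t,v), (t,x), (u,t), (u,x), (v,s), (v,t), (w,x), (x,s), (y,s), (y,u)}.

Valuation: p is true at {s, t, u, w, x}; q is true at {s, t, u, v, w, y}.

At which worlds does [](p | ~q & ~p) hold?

s: successors {s, y}; p | ~q & ~p there: s:T, y:F. ✗
t: successors {t, u, v, x}; p | ~q & ~p there: t:T, u:T, v:F, x:T. ✗
u: successors {t, x}; p | ~q & ~p there: t:T, x:T. ✓
v: successors {s, t}; p | ~q & ~p there: s:T, t:T. ✓
w: successors {x}; p | ~q & ~p there: x:T. ✓
x: successors {s}; p | ~q & ~p there: s:T. ✓
y: successors {s, u}; p | ~q & ~p there: s:T, u:T. ✓

{u, v, w, x, y}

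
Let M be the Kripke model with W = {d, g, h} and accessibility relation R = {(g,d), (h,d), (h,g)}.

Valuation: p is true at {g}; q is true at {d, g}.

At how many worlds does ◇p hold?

1

d: no successors, so ◇p fails. ✗
g: successors {d}; p there: d:F. ✗
h: successors {d, g}; p there: d:F, g:T. ✓
Satisfying worlds: {h}.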